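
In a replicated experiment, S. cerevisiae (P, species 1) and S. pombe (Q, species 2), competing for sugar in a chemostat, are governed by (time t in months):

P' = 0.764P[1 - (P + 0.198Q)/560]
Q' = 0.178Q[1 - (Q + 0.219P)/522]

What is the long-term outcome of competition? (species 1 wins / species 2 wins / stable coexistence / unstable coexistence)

Compare the nullcline intercepts: K1/α12 = 560/0.198 = 2830 > K2 = 522; K2/α21 = 522/0.219 = 2380 > K1 = 560.
Since both inequalities hold, each species can invade when rare, so the interior equilibrium is stable.

stable coexistence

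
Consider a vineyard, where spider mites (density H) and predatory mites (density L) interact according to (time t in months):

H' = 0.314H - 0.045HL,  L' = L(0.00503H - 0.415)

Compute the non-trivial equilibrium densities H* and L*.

H* ≈ 82.5, L* ≈ 6.98

Set dL/dt = 0 with L > 0: 0.00503H - 0.415 = 0, so H* = 0.415/0.00503 = 82.5.
Set dH/dt = 0 with H > 0: 0.314 - 0.045L = 0, so L* = 0.314/0.045 = 6.98.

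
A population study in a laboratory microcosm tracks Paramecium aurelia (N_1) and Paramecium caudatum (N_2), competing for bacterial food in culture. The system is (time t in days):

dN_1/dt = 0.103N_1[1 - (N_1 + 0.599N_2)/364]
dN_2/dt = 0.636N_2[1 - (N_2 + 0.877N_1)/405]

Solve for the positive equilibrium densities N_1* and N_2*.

N_1* ≈ 256, N_2* ≈ 181

Setting both brackets to zero gives the nullclines N_1 + 0.599N_2 = 364 and 0.877N_1 + N_2 = 405.
Substituting N_2 = 405 - 0.877N_1 into the first: N_1(1 - 0.599·0.877) = 364 - 0.599·405.
So N_1* = 121/0.475 = 256, and then N_2* = 405 - 0.877·256 = 181.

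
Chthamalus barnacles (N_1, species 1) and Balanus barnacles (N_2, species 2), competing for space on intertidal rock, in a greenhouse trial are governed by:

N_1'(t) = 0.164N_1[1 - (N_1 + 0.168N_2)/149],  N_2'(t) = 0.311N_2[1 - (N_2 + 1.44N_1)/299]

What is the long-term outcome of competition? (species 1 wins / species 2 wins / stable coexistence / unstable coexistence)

Compare the nullcline intercepts: K1/α12 = 149/0.168 = 887 > K2 = 299; K2/α21 = 299/1.44 = 208 > K1 = 149.
Since both inequalities hold, each species can invade when rare, so the interior equilibrium is stable.

stable coexistence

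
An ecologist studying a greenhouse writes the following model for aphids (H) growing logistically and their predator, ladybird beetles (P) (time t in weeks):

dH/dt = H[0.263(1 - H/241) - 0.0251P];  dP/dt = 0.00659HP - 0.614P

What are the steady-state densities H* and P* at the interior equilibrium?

H* ≈ 93.2, P* ≈ 6.43

From dP/dt = 0 with P > 0: 0.00659H* = 0.614, so H* = 93.2.
Substitute into dH/dt = 0: 0.263(1 - 93.2/241) = 0.0251P*.
The bracket is 0.613, giving P* = 0.161/0.0251 = 6.43.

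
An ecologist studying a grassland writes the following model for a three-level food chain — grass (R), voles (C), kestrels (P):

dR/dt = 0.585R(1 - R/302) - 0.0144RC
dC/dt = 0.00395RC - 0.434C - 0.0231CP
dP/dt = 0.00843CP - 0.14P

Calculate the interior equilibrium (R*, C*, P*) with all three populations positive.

From dP/dt = 0: 0.00843C* = 0.14, so C* = 16.6.
From dR/dt = 0: 0.585(1 - R*/302) = 0.0144·16.6, giving R* = 302·(1 - 0.409) = 179.
From dC/dt = 0: 0.00395·179 - 0.434 = 0.0231P*, so P* = 0.271/0.0231 = 11.7.

R* ≈ 179, C* ≈ 16.6, P* ≈ 11.7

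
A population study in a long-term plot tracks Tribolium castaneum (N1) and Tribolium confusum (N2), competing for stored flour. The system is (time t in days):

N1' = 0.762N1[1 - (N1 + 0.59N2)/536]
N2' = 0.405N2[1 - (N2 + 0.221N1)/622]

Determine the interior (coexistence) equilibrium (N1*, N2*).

Setting both brackets to zero gives the nullclines N1 + 0.59N2 = 536 and 0.221N1 + N2 = 622.
Substituting N2 = 622 - 0.221N1 into the first: N1(1 - 0.59·0.221) = 536 - 0.59·622.
So N1* = 169/0.87 = 194, and then N2* = 622 - 0.221·194 = 579.

N1* ≈ 194, N2* ≈ 579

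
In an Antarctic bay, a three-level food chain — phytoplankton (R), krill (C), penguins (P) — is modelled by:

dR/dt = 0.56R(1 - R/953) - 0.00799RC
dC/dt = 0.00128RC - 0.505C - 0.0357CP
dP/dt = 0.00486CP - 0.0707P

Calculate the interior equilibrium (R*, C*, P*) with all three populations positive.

From dP/dt = 0: 0.00486C* = 0.0707, so C* = 14.5.
From dR/dt = 0: 0.56(1 - R*/953) = 0.00799·14.5, giving R* = 953·(1 - 0.208) = 755.
From dC/dt = 0: 0.00128·755 - 0.505 = 0.0357P*, so P* = 0.462/0.0357 = 12.9.

R* ≈ 755, C* ≈ 14.5, P* ≈ 12.9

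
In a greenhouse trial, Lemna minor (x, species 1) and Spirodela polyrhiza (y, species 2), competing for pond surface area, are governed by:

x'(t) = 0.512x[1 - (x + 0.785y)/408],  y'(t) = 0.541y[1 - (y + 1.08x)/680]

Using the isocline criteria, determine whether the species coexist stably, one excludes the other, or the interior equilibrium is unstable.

species 2 excludes species 1

Compare the nullcline intercepts: K1/α12 = 408/0.785 = 520 < K2 = 680; K2/α21 = 680/1.08 = 630 > K1 = 408.
Since the inequalities point opposite ways, species 2 can invade but species 1 cannot.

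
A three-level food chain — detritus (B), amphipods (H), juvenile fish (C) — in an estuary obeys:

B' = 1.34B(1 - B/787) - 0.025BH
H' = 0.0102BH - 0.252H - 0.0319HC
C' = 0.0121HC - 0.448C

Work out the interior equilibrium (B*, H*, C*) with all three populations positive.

B* ≈ 243, H* ≈ 37, C* ≈ 69.9

From dC/dt = 0: 0.0121H* = 0.448, so H* = 37.
From dB/dt = 0: 1.34(1 - B*/787) = 0.025·37, giving B* = 787·(1 - 0.691) = 243.
From dH/dt = 0: 0.0102·243 - 0.252 = 0.0319C*, so C* = 2.23/0.0319 = 69.9.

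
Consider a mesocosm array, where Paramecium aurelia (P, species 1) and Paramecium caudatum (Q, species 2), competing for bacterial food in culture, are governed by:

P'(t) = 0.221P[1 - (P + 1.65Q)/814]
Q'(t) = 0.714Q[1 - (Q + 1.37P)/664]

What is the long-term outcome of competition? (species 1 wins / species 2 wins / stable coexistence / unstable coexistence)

unstable coexistence (outcome depends on initial conditions)

Compare the nullcline intercepts: K1/α12 = 814/1.65 = 493 < K2 = 664; K2/α21 = 664/1.37 = 485 < K1 = 814.
Since both are reversed, neither can invade when rare; the interior point is a saddle.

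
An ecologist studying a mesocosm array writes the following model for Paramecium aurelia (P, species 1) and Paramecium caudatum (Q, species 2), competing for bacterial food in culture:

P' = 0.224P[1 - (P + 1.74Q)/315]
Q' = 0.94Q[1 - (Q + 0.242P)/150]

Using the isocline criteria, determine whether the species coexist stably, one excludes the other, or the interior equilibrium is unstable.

stable coexistence

Compare the nullcline intercepts: K1/α12 = 315/1.74 = 181 > K2 = 150; K2/α21 = 150/0.242 = 620 > K1 = 315.
Since both inequalities hold, each species can invade when rare, so the interior equilibrium is stable.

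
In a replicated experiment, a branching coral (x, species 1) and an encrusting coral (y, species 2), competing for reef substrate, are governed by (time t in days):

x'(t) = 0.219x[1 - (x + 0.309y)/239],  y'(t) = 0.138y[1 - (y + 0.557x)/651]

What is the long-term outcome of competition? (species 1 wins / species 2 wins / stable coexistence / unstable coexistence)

Compare the nullcline intercepts: K1/α12 = 239/0.309 = 773 > K2 = 651; K2/α21 = 651/0.557 = 1170 > K1 = 239.
Since both inequalities hold, each species can invade when rare, so the interior equilibrium is stable.

stable coexistence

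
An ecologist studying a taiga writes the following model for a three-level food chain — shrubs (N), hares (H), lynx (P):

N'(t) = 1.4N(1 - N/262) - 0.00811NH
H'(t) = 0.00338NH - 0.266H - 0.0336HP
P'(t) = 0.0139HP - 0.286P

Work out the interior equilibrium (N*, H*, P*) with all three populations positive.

N* ≈ 231, H* ≈ 20.6, P* ≈ 15.3

From dP/dt = 0: 0.0139H* = 0.286, so H* = 20.6.
From dN/dt = 0: 1.4(1 - N*/262) = 0.00811·20.6, giving N* = 262·(1 - 0.119) = 231.
From dH/dt = 0: 0.00338·231 - 0.266 = 0.0336P*, so P* = 0.514/0.0336 = 15.3.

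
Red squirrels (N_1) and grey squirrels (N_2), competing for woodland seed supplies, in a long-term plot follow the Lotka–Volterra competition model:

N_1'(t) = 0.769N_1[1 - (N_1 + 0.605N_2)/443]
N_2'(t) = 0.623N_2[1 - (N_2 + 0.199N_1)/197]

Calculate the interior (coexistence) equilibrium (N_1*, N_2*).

Setting both brackets to zero gives the nullclines N_1 + 0.605N_2 = 443 and 0.199N_1 + N_2 = 197.
Substituting N_2 = 197 - 0.199N_1 into the first: N_1(1 - 0.605·0.199) = 443 - 0.605·197.
So N_1* = 324/0.88 = 368, and then N_2* = 197 - 0.199·368 = 124.

N_1* ≈ 368, N_2* ≈ 124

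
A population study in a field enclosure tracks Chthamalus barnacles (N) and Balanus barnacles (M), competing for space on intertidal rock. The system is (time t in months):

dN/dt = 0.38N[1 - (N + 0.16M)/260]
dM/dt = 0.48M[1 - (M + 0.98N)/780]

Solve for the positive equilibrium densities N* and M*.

Setting both brackets to zero gives the nullclines N + 0.16M = 260 and 0.98N + M = 780.
Substituting M = 780 - 0.98N into the first: N(1 - 0.16·0.98) = 260 - 0.16·780.
So N* = 135/0.843 = 160, and then M* = 780 - 0.98·160 = 623.

N* ≈ 160, M* ≈ 623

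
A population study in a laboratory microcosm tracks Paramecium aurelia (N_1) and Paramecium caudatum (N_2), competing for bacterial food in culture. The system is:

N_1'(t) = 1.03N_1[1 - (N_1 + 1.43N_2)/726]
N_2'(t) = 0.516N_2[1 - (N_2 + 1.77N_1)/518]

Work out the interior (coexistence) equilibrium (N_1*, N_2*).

Setting both brackets to zero gives the nullclines N_1 + 1.43N_2 = 726 and 1.77N_1 + N_2 = 518.
Substituting N_2 = 518 - 1.77N_1 into the first: N_1(1 - 1.43·1.77) = 726 - 1.43·518.
So N_1* = -14.7/-1.53 = 9.63, and then N_2* = 518 - 1.77·9.63 = 501.

N_1* ≈ 9.63, N_2* ≈ 501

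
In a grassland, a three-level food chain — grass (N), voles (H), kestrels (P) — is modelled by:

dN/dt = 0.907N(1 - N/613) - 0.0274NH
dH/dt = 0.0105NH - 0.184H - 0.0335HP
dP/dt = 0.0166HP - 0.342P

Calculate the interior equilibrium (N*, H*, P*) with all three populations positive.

From dP/dt = 0: 0.0166H* = 0.342, so H* = 20.6.
From dN/dt = 0: 0.907(1 - N*/613) = 0.0274·20.6, giving N* = 613·(1 - 0.622) = 231.
From dH/dt = 0: 0.0105·231 - 0.184 = 0.0335P*, so P* = 2.25/0.0335 = 67.1.

N* ≈ 231, H* ≈ 20.6, P* ≈ 67.1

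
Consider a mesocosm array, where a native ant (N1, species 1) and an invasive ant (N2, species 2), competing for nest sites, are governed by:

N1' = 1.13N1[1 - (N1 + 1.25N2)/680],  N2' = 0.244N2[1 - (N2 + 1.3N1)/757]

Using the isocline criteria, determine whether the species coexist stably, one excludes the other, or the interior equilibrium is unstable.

unstable coexistence (outcome depends on initial conditions)

Compare the nullcline intercepts: K1/α12 = 680/1.25 = 544 < K2 = 757; K2/α21 = 757/1.3 = 582 < K1 = 680.
Since both are reversed, neither can invade when rare; the interior point is a saddle.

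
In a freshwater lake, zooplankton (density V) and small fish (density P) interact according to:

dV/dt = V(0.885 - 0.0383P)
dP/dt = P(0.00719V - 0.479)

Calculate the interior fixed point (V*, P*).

Set dP/dt = 0 with P > 0: 0.00719V - 0.479 = 0, so V* = 0.479/0.00719 = 66.6.
Set dV/dt = 0 with V > 0: 0.885 - 0.0383P = 0, so P* = 0.885/0.0383 = 23.1.

V* ≈ 66.6, P* ≈ 23.1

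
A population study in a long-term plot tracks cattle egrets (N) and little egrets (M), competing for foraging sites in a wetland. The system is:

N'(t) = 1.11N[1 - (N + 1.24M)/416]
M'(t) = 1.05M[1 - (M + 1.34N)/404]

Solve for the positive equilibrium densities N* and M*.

N* ≈ 128, M* ≈ 232

Setting both brackets to zero gives the nullclines N + 1.24M = 416 and 1.34N + M = 404.
Substituting M = 404 - 1.34N into the first: N(1 - 1.24·1.34) = 416 - 1.24·404.
So N* = -85/-0.662 = 128, and then M* = 404 - 1.34·128 = 232.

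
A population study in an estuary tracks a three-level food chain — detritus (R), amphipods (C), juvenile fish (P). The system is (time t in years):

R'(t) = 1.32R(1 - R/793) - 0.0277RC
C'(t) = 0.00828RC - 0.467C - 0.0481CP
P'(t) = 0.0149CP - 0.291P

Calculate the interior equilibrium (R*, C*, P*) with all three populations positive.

R* ≈ 468, C* ≈ 19.5, P* ≈ 70.9

From dP/dt = 0: 0.0149C* = 0.291, so C* = 19.5.
From dR/dt = 0: 1.32(1 - R*/793) = 0.0277·19.5, giving R* = 793·(1 - 0.41) = 468.
From dC/dt = 0: 0.00828·468 - 0.467 = 0.0481P*, so P* = 3.41/0.0481 = 70.9.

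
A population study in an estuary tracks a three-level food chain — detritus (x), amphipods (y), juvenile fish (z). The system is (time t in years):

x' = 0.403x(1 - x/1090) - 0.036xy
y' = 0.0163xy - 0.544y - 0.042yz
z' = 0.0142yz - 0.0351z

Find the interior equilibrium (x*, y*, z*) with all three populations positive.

x* ≈ 849, y* ≈ 2.47, z* ≈ 317

From dz/dt = 0: 0.0142y* = 0.0351, so y* = 2.47.
From dx/dt = 0: 0.403(1 - x*/1090) = 0.036·2.47, giving x* = 1090·(1 - 0.221) = 849.
From dy/dt = 0: 0.0163·849 - 0.544 = 0.042z*, so z* = 13.3/0.042 = 317.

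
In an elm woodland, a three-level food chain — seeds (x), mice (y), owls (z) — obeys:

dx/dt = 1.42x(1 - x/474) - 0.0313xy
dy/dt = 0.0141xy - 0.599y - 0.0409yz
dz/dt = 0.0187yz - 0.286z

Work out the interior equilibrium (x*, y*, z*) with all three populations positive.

x* ≈ 314, y* ≈ 15.3, z* ≈ 93.7

From dz/dt = 0: 0.0187y* = 0.286, so y* = 15.3.
From dx/dt = 0: 1.42(1 - x*/474) = 0.0313·15.3, giving x* = 474·(1 - 0.337) = 314.
From dy/dt = 0: 0.0141·314 - 0.599 = 0.0409z*, so z* = 3.83/0.0409 = 93.7.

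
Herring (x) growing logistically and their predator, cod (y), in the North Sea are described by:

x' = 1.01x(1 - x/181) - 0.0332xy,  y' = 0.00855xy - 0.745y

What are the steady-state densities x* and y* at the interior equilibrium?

x* ≈ 87.1, y* ≈ 15.8

From dy/dt = 0 with y > 0: 0.00855x* = 0.745, so x* = 87.1.
Substitute into dx/dt = 0: 1.01(1 - 87.1/181) = 0.0332y*.
The bracket is 0.519, giving y* = 0.524/0.0332 = 15.8.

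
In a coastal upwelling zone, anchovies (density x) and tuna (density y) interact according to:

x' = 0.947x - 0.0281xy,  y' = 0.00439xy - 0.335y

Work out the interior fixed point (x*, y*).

Set dy/dt = 0 with y > 0: 0.00439x - 0.335 = 0, so x* = 0.335/0.00439 = 76.3.
Set dx/dt = 0 with x > 0: 0.947 - 0.0281y = 0, so y* = 0.947/0.0281 = 33.7.

x* ≈ 76.3, y* ≈ 33.7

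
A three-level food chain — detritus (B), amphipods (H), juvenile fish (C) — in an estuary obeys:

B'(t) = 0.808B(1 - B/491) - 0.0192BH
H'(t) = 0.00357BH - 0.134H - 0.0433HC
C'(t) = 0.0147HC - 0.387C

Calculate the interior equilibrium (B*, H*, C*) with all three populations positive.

From dC/dt = 0: 0.0147H* = 0.387, so H* = 26.3.
From dB/dt = 0: 0.808(1 - B*/491) = 0.0192·26.3, giving B* = 491·(1 - 0.626) = 184.
From dH/dt = 0: 0.00357·184 - 0.134 = 0.0433C*, so C* = 0.522/0.0433 = 12.1.

B* ≈ 184, H* ≈ 26.3, C* ≈ 12.1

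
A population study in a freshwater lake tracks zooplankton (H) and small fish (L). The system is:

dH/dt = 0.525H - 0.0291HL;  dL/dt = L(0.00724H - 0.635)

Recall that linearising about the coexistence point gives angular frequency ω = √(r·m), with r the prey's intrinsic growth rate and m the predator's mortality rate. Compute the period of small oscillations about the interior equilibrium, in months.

Here r = 0.525 and m = 0.635, so r·m = 0.333.
ω = √0.333 = 0.577 per month, hence T = 2π/ω ≈ 10.9 months.

T ≈ 10.9 months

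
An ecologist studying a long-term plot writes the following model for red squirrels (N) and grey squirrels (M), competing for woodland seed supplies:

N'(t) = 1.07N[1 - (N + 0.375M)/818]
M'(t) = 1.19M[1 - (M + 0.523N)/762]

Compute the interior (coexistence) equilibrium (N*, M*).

Setting both brackets to zero gives the nullclines N + 0.375M = 818 and 0.523N + M = 762.
Substituting M = 762 - 0.523N into the first: N(1 - 0.375·0.523) = 818 - 0.375·762.
So N* = 532/0.804 = 662, and then M* = 762 - 0.523·662 = 416.

N* ≈ 662, M* ≈ 416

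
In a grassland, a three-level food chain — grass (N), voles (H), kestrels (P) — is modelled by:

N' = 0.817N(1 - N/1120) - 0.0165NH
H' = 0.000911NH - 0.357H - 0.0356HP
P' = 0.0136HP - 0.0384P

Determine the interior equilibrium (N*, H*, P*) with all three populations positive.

N* ≈ 1060, H* ≈ 2.82, P* ≈ 17

From dP/dt = 0: 0.0136H* = 0.0384, so H* = 2.82.
From dN/dt = 0: 0.817(1 - N*/1120) = 0.0165·2.82, giving N* = 1120·(1 - 0.057) = 1060.
From dH/dt = 0: 0.000911·1060 - 0.357 = 0.0356P*, so P* = 0.605/0.0356 = 17.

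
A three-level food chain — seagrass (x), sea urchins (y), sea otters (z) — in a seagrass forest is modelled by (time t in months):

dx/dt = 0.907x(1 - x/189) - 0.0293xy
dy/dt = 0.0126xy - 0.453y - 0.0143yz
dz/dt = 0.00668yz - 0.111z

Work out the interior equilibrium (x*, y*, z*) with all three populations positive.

x* ≈ 87.5, y* ≈ 16.6, z* ≈ 45.5

From dz/dt = 0: 0.00668y* = 0.111, so y* = 16.6.
From dx/dt = 0: 0.907(1 - x*/189) = 0.0293·16.6, giving x* = 189·(1 - 0.537) = 87.5.
From dy/dt = 0: 0.0126·87.5 - 0.453 = 0.0143z*, so z* = 0.65/0.0143 = 45.5.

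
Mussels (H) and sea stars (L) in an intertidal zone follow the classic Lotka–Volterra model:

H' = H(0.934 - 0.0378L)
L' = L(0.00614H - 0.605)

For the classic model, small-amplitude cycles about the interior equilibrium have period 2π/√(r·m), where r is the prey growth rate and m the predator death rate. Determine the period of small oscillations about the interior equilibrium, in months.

Here r = 0.934 and m = 0.605, so r·m = 0.565.
ω = √0.565 = 0.752 per month, hence T = 2π/ω ≈ 8.36 months.

T ≈ 8.36 months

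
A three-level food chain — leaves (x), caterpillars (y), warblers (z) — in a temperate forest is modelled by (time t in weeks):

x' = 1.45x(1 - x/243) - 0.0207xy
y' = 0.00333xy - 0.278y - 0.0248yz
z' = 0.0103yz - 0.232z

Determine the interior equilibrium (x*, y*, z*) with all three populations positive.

x* ≈ 165, y* ≈ 22.5, z* ≈ 10.9

From dz/dt = 0: 0.0103y* = 0.232, so y* = 22.5.
From dx/dt = 0: 1.45(1 - x*/243) = 0.0207·22.5, giving x* = 243·(1 - 0.322) = 165.
From dy/dt = 0: 0.00333·165 - 0.278 = 0.0248z*, so z* = 0.271/0.0248 = 10.9.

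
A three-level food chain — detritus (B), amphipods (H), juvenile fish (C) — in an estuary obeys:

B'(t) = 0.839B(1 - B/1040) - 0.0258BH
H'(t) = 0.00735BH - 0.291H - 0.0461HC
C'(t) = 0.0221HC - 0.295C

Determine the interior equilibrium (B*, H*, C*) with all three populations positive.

From dC/dt = 0: 0.0221H* = 0.295, so H* = 13.3.
From dB/dt = 0: 0.839(1 - B*/1040) = 0.0258·13.3, giving B* = 1040·(1 - 0.41) = 613.
From dH/dt = 0: 0.00735·613 - 0.291 = 0.0461C*, so C* = 4.22/0.0461 = 91.4.

B* ≈ 613, H* ≈ 13.3, C* ≈ 91.4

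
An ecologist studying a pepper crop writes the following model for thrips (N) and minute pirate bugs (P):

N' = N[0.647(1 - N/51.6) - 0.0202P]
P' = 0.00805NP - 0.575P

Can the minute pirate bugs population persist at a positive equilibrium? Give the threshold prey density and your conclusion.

The predator equation gives dP/dt > 0 only when N > 0.575/0.00805 = 71.4.
Without the predator, N → K = 51.6. Since 51.6 < 71.4, the predator cannot invade.

Threshold N = 71.4; K < 71.4, so no, the predator goes extinct.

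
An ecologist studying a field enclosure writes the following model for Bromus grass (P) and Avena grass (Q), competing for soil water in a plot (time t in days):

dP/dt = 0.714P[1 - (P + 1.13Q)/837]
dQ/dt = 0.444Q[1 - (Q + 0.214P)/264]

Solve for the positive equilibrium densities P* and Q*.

P* ≈ 710, Q* ≈ 112

Setting both brackets to zero gives the nullclines P + 1.13Q = 837 and 0.214P + Q = 264.
Substituting Q = 264 - 0.214P into the first: P(1 - 1.13·0.214) = 837 - 1.13·264.
So P* = 539/0.758 = 710, and then Q* = 264 - 0.214·710 = 112.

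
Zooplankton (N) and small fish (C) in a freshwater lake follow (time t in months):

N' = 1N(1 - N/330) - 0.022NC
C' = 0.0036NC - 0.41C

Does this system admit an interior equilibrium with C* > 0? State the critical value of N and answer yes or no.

Threshold N = 114; K > 114, so yes, the predator persists.

The predator equation gives dC/dt > 0 only when N > 0.41/0.0036 = 114.
Without the predator, N → K = 330. Since 330 > 114, the predator can invade and persist.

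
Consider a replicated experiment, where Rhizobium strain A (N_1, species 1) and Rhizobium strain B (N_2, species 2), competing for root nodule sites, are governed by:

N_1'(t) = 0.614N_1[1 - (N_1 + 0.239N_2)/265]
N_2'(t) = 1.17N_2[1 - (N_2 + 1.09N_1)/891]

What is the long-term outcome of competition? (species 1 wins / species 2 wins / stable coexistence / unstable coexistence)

Compare the nullcline intercepts: K1/α12 = 265/0.239 = 1110 > K2 = 891; K2/α21 = 891/1.09 = 817 > K1 = 265.
Since both inequalities hold, each species can invade when rare, so the interior equilibrium is stable.

stable coexistence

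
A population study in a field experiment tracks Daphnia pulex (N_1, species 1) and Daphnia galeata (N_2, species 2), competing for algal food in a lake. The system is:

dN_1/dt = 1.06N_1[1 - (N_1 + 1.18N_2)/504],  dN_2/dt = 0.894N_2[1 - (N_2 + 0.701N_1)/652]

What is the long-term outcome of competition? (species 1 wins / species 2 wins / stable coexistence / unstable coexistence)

Compare the nullcline intercepts: K1/α12 = 504/1.18 = 427 < K2 = 652; K2/α21 = 652/0.701 = 930 > K1 = 504.
Since the inequalities point opposite ways, species 2 can invade but species 1 cannot.

species 2 excludes species 1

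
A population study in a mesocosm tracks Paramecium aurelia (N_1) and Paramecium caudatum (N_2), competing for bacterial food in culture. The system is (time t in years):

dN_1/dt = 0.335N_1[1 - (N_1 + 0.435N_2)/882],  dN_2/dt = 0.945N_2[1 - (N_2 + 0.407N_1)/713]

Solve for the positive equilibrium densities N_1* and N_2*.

N_1* ≈ 695, N_2* ≈ 430

Setting both brackets to zero gives the nullclines N_1 + 0.435N_2 = 882 and 0.407N_1 + N_2 = 713.
Substituting N_2 = 713 - 0.407N_1 into the first: N_1(1 - 0.435·0.407) = 882 - 0.435·713.
So N_1* = 572/0.823 = 695, and then N_2* = 713 - 0.407·695 = 430.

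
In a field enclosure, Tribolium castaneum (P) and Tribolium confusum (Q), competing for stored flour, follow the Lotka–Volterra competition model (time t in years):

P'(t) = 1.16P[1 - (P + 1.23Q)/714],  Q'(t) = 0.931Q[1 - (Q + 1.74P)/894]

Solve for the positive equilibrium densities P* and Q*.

Setting both brackets to zero gives the nullclines P + 1.23Q = 714 and 1.74P + Q = 894.
Substituting Q = 894 - 1.74P into the first: P(1 - 1.23·1.74) = 714 - 1.23·894.
So P* = -386/-1.14 = 338, and then Q* = 894 - 1.74·338 = 306.

P* ≈ 338, Q* ≈ 306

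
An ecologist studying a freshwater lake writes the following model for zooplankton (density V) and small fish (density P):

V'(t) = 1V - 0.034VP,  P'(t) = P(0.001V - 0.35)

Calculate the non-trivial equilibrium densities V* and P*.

V* ≈ 350, P* ≈ 29.4

Set dP/dt = 0 with P > 0: 0.001V - 0.35 = 0, so V* = 0.35/0.001 = 350.
Set dV/dt = 0 with V > 0: 1 - 0.034P = 0, so P* = 1/0.034 = 29.4.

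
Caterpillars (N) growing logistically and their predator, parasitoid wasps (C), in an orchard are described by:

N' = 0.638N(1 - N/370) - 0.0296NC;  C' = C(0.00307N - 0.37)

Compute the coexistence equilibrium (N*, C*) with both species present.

N* ≈ 121, C* ≈ 14.5

From dC/dt = 0 with C > 0: 0.00307N* = 0.37, so N* = 121.
Substitute into dN/dt = 0: 0.638(1 - 121/370) = 0.0296C*.
The bracket is 0.674, giving C* = 0.43/0.0296 = 14.5.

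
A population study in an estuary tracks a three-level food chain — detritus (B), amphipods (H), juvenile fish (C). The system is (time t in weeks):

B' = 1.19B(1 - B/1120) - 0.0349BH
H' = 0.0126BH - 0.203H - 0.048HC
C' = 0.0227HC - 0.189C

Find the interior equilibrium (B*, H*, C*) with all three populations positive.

From dC/dt = 0: 0.0227H* = 0.189, so H* = 8.33.
From dB/dt = 0: 1.19(1 - B*/1120) = 0.0349·8.33, giving B* = 1120·(1 - 0.244) = 847.
From dH/dt = 0: 0.0126·847 - 0.203 = 0.048C*, so C* = 10.5/0.048 = 218.

B* ≈ 847, H* ≈ 8.33, C* ≈ 218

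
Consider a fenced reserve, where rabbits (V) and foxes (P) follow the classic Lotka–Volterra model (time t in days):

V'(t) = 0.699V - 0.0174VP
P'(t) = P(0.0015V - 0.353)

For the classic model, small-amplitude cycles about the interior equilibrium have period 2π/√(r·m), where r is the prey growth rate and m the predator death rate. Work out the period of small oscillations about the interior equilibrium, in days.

Here r = 0.699 and m = 0.353, so r·m = 0.247.
ω = √0.247 = 0.497 per day, hence T = 2π/ω ≈ 12.6 days.

T ≈ 12.6 days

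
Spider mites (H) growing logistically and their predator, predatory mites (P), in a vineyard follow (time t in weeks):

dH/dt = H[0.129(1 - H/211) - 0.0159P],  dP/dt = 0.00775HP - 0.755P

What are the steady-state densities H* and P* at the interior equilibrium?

H* ≈ 97.4, P* ≈ 4.37

From dP/dt = 0 with P > 0: 0.00775H* = 0.755, so H* = 97.4.
Substitute into dH/dt = 0: 0.129(1 - 97.4/211) = 0.0159P*.
The bracket is 0.538, giving P* = 0.0694/0.0159 = 4.37.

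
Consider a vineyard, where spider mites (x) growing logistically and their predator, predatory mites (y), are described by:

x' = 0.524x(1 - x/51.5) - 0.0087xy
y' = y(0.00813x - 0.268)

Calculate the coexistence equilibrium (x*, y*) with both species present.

x* ≈ 33, y* ≈ 21.7

From dy/dt = 0 with y > 0: 0.00813x* = 0.268, so x* = 33.
Substitute into dx/dt = 0: 0.524(1 - 33/51.5) = 0.0087y*.
The bracket is 0.36, giving y* = 0.189/0.0087 = 21.7.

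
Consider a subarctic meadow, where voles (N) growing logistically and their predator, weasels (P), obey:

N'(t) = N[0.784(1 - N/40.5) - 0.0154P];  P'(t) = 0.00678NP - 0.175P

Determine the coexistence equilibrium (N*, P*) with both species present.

N* ≈ 25.8, P* ≈ 18.5

From dP/dt = 0 with P > 0: 0.00678N* = 0.175, so N* = 25.8.
Substitute into dN/dt = 0: 0.784(1 - 25.8/40.5) = 0.0154P*.
The bracket is 0.363, giving P* = 0.284/0.0154 = 18.5.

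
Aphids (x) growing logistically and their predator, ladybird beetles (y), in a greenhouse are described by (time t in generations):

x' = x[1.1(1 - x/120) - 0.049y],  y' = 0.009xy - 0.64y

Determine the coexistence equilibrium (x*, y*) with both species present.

x* ≈ 71.1, y* ≈ 9.15

From dy/dt = 0 with y > 0: 0.009x* = 0.64, so x* = 71.1.
Substitute into dx/dt = 0: 1.1(1 - 71.1/120) = 0.049y*.
The bracket is 0.407, giving y* = 0.448/0.049 = 9.15.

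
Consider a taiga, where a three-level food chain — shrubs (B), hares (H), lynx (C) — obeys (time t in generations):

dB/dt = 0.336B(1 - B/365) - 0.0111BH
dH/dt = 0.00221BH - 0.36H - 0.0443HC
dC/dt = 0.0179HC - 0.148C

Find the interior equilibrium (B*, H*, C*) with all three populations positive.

From dC/dt = 0: 0.0179H* = 0.148, so H* = 8.27.
From dB/dt = 0: 0.336(1 - B*/365) = 0.0111·8.27, giving B* = 365·(1 - 0.273) = 265.
From dH/dt = 0: 0.00221·265 - 0.36 = 0.0443C*, so C* = 0.226/0.0443 = 5.11.

B* ≈ 265, H* ≈ 8.27, C* ≈ 5.11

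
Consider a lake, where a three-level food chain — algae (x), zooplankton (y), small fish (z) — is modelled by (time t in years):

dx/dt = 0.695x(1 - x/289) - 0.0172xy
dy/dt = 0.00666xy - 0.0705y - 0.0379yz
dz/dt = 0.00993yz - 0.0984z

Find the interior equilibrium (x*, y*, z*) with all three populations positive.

From dz/dt = 0: 0.00993y* = 0.0984, so y* = 9.91.
From dx/dt = 0: 0.695(1 - x*/289) = 0.0172·9.91, giving x* = 289·(1 - 0.245) = 218.
From dy/dt = 0: 0.00666·218 - 0.0705 = 0.0379z*, so z* = 1.38/0.0379 = 36.5.

x* ≈ 218, y* ≈ 9.91, z* ≈ 36.5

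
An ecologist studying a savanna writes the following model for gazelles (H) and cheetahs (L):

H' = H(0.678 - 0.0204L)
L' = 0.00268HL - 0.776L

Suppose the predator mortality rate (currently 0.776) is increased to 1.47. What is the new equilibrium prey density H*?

At the interior fixed point, setting dL/dt = 0 with L > 0 fixes H* = (predator death rate)/(HL coefficient) — independent of the other coefficients.
With the change, H* = 1.47/0.00268 = 549; it rises from 290.

H* ≈ 549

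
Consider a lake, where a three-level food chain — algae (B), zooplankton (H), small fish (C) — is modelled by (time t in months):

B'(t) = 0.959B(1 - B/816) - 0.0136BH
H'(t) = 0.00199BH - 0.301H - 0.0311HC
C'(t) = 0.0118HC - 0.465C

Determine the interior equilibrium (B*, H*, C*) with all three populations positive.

From dC/dt = 0: 0.0118H* = 0.465, so H* = 39.4.
From dB/dt = 0: 0.959(1 - B*/816) = 0.0136·39.4, giving B* = 816·(1 - 0.559) = 360.
From dH/dt = 0: 0.00199·360 - 0.301 = 0.0311C*, so C* = 0.415/0.0311 = 13.4.

B* ≈ 360, H* ≈ 39.4, C* ≈ 13.4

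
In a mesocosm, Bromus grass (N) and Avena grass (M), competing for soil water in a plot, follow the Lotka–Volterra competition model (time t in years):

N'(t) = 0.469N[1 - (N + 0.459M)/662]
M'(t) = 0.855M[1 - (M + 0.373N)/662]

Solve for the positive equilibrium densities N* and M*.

N* ≈ 432, M* ≈ 501

Setting both brackets to zero gives the nullclines N + 0.459M = 662 and 0.373N + M = 662.
Substituting M = 662 - 0.373N into the first: N(1 - 0.459·0.373) = 662 - 0.459·662.
So N* = 358/0.829 = 432, and then M* = 662 - 0.373·432 = 501.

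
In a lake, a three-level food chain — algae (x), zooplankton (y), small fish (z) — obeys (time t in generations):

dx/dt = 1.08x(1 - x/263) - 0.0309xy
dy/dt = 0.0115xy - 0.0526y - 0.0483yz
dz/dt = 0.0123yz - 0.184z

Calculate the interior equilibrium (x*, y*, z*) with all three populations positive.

From dz/dt = 0: 0.0123y* = 0.184, so y* = 15.
From dx/dt = 0: 1.08(1 - x*/263) = 0.0309·15, giving x* = 263·(1 - 0.428) = 150.
From dy/dt = 0: 0.0115·150 - 0.0526 = 0.0483z*, so z* = 1.68/0.0483 = 34.7.

x* ≈ 150, y* ≈ 15, z* ≈ 34.7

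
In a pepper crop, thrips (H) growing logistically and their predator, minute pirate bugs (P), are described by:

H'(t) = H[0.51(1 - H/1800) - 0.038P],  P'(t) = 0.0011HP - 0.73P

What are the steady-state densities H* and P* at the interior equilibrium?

H* ≈ 664, P* ≈ 8.47

From dP/dt = 0 with P > 0: 0.0011H* = 0.73, so H* = 664.
Substitute into dH/dt = 0: 0.51(1 - 664/1800) = 0.038P*.
The bracket is 0.631, giving P* = 0.322/0.038 = 8.47.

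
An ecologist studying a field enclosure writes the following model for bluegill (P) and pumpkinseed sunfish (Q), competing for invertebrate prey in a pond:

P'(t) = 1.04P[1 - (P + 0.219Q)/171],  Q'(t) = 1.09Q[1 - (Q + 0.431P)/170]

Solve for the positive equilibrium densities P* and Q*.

Setting both brackets to zero gives the nullclines P + 0.219Q = 171 and 0.431P + Q = 170.
Substituting Q = 170 - 0.431P into the first: P(1 - 0.219·0.431) = 171 - 0.219·170.
So P* = 134/0.906 = 148, and then Q* = 170 - 0.431·148 = 106.

P* ≈ 148, Q* ≈ 106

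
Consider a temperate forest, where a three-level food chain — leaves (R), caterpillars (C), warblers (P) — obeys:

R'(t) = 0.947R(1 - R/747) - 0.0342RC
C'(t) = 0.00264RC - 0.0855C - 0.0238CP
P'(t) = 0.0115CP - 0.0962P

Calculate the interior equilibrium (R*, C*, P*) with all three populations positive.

From dP/dt = 0: 0.0115C* = 0.0962, so C* = 8.37.
From dR/dt = 0: 0.947(1 - R*/747) = 0.0342·8.37, giving R* = 747·(1 - 0.302) = 521.
From dC/dt = 0: 0.00264·521 - 0.0855 = 0.0238P*, so P* = 1.29/0.0238 = 54.2.

R* ≈ 521, C* ≈ 8.37, P* ≈ 54.2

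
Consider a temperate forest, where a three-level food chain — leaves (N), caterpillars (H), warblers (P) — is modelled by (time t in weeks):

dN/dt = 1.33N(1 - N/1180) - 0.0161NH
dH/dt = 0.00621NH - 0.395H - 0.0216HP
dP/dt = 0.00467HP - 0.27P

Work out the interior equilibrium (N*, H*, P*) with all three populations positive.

From dP/dt = 0: 0.00467H* = 0.27, so H* = 57.8.
From dN/dt = 0: 1.33(1 - N*/1180) = 0.0161·57.8, giving N* = 1180·(1 - 0.7) = 354.
From dH/dt = 0: 0.00621·354 - 0.395 = 0.0216P*, so P* = 1.8/0.0216 = 83.5.

N* ≈ 354, H* ≈ 57.8, P* ≈ 83.5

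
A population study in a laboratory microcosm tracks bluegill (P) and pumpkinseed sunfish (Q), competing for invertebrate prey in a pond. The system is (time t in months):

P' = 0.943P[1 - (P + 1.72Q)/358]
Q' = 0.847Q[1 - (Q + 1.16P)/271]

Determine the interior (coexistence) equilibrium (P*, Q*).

Setting both brackets to zero gives the nullclines P + 1.72Q = 358 and 1.16P + Q = 271.
Substituting Q = 271 - 1.16P into the first: P(1 - 1.72·1.16) = 358 - 1.72·271.
So P* = -108/-0.995 = 109, and then Q* = 271 - 1.16·109 = 145.

P* ≈ 109, Q* ≈ 145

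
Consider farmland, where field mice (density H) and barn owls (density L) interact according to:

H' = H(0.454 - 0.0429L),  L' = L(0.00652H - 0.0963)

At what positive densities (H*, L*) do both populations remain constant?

Set dL/dt = 0 with L > 0: 0.00652H - 0.0963 = 0, so H* = 0.0963/0.00652 = 14.8.
Set dH/dt = 0 with H > 0: 0.454 - 0.0429L = 0, so L* = 0.454/0.0429 = 10.6.

H* ≈ 14.8, L* ≈ 10.6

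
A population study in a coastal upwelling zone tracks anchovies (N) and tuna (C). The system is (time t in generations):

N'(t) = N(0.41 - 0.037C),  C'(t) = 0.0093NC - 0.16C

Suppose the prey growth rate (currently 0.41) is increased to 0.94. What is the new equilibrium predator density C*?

At the interior fixed point, setting dN/dt = 0 with N > 0 fixes C* = (prey growth rate)/(NC coefficient) — independent of the other coefficients.
With the change, C* = 0.94/0.037 = 25.4; it rises from 11.1.

C* ≈ 25.4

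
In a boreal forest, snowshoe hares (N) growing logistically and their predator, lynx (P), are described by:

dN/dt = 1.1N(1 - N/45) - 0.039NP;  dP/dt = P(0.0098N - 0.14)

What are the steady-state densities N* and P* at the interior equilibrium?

N* ≈ 14.3, P* ≈ 19.3

From dP/dt = 0 with P > 0: 0.0098N* = 0.14, so N* = 14.3.
Substitute into dN/dt = 0: 1.1(1 - 14.3/45) = 0.039P*.
The bracket is 0.683, giving P* = 0.751/0.039 = 19.3.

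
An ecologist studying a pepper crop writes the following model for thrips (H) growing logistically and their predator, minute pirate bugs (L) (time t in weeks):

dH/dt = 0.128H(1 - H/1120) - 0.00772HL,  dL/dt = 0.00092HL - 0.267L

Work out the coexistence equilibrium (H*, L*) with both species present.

H* ≈ 290, L* ≈ 12.3

From dL/dt = 0 with L > 0: 0.00092H* = 0.267, so H* = 290.
Substitute into dH/dt = 0: 0.128(1 - 290/1120) = 0.00772L*.
The bracket is 0.741, giving L* = 0.0948/0.00772 = 12.3.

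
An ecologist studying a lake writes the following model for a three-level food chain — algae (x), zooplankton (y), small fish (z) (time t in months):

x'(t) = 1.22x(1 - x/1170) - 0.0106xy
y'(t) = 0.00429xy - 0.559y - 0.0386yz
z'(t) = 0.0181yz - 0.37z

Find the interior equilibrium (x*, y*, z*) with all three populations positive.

From dz/dt = 0: 0.0181y* = 0.37, so y* = 20.4.
From dx/dt = 0: 1.22(1 - x*/1170) = 0.0106·20.4, giving x* = 1170·(1 - 0.178) = 962.
From dy/dt = 0: 0.00429·962 - 0.559 = 0.0386z*, so z* = 3.57/0.0386 = 92.5.

x* ≈ 962, y* ≈ 20.4, z* ≈ 92.5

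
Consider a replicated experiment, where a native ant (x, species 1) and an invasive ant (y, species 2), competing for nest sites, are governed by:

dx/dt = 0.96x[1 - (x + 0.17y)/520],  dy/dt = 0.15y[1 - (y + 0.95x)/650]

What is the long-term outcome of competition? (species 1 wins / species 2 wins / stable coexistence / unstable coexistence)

stable coexistence

Compare the nullcline intercepts: K1/α12 = 520/0.17 = 3060 > K2 = 650; K2/α21 = 650/0.95 = 684 > K1 = 520.
Since both inequalities hold, each species can invade when rare, so the interior equilibrium is stable.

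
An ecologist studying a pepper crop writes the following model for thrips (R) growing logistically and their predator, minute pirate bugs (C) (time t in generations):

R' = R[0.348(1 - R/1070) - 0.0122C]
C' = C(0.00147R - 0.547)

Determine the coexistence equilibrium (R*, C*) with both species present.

From dC/dt = 0 with C > 0: 0.00147R* = 0.547, so R* = 372.
Substitute into dR/dt = 0: 0.348(1 - 372/1070) = 0.0122C*.
The bracket is 0.652, giving C* = 0.227/0.0122 = 18.6.

R* ≈ 372, C* ≈ 18.6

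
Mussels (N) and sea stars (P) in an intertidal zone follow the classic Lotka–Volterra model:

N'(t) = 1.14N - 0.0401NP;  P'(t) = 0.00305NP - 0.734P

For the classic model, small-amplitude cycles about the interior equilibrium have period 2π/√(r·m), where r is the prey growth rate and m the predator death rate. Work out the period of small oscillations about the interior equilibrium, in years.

T ≈ 6.87 years

Here r = 1.14 and m = 0.734, so r·m = 0.837.
ω = √0.837 = 0.915 per year, hence T = 2π/ω ≈ 6.87 years.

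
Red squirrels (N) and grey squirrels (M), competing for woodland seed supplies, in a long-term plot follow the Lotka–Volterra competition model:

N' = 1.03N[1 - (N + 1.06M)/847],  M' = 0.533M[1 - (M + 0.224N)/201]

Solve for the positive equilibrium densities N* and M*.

N* ≈ 831, M* ≈ 14.8

Setting both brackets to zero gives the nullclines N + 1.06M = 847 and 0.224N + M = 201.
Substituting M = 201 - 0.224N into the first: N(1 - 1.06·0.224) = 847 - 1.06·201.
So N* = 634/0.763 = 831, and then M* = 201 - 0.224·831 = 14.8.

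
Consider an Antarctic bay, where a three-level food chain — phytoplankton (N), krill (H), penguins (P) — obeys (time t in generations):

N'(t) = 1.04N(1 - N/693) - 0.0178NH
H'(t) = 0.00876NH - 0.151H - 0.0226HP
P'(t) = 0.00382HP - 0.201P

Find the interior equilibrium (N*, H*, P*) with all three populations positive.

N* ≈ 68.9, H* ≈ 52.6, P* ≈ 20

From dP/dt = 0: 0.00382H* = 0.201, so H* = 52.6.
From dN/dt = 0: 1.04(1 - N*/693) = 0.0178·52.6, giving N* = 693·(1 - 0.901) = 68.9.
From dH/dt = 0: 0.00876·68.9 - 0.151 = 0.0226P*, so P* = 0.453/0.0226 = 20.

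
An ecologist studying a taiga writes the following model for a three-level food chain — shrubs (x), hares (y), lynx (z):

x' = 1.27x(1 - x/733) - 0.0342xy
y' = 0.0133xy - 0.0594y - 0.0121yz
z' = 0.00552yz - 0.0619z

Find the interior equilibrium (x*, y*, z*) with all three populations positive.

x* ≈ 512, y* ≈ 11.2, z* ≈ 557

From dz/dt = 0: 0.00552y* = 0.0619, so y* = 11.2.
From dx/dt = 0: 1.27(1 - x*/733) = 0.0342·11.2, giving x* = 733·(1 - 0.302) = 512.
From dy/dt = 0: 0.0133·512 - 0.0594 = 0.0121z*, so z* = 6.75/0.0121 = 557.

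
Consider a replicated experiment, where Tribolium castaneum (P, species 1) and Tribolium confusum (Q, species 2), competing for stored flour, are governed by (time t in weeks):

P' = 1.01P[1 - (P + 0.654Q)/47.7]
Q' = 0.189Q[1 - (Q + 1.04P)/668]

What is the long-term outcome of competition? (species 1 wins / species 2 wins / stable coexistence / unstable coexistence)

species 2 excludes species 1

Compare the nullcline intercepts: K1/α12 = 47.7/0.654 = 72.9 < K2 = 668; K2/α21 = 668/1.04 = 642 > K1 = 47.7.
Since the inequalities point opposite ways, species 2 can invade but species 1 cannot.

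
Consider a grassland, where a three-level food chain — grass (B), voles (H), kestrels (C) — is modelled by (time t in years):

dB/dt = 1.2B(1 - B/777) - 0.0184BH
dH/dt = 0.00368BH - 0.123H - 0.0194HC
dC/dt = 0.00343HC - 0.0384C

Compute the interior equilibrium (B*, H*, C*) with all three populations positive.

B* ≈ 644, H* ≈ 11.2, C* ≈ 116

From dC/dt = 0: 0.00343H* = 0.0384, so H* = 11.2.
From dB/dt = 0: 1.2(1 - B*/777) = 0.0184·11.2, giving B* = 777·(1 - 0.172) = 644.
From dH/dt = 0: 0.00368·644 - 0.123 = 0.0194C*, so C* = 2.25/0.0194 = 116.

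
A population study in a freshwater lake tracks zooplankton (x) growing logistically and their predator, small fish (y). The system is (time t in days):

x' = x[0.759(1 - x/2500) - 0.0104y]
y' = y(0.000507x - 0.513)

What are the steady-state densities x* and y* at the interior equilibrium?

From dy/dt = 0 with y > 0: 0.000507x* = 0.513, so x* = 1010.
Substitute into dx/dt = 0: 0.759(1 - 1010/2500) = 0.0104y*.
The bracket is 0.595, giving y* = 0.452/0.0104 = 43.4.

x* ≈ 1010, y* ≈ 43.4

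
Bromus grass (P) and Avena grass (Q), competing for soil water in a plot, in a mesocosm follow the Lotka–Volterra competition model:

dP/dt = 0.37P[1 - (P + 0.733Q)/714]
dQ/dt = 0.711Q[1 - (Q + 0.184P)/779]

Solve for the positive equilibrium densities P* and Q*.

Setting both brackets to zero gives the nullclines P + 0.733Q = 714 and 0.184P + Q = 779.
Substituting Q = 779 - 0.184P into the first: P(1 - 0.733·0.184) = 714 - 0.733·779.
So P* = 143/0.865 = 165, and then Q* = 779 - 0.184·165 = 749.

P* ≈ 165, Q* ≈ 749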